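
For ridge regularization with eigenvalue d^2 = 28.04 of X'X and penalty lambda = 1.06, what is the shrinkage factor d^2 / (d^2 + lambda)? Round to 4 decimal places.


d^2 + lambda = 28.04 + 1.06 = 29.1000.
Shrinkage factor = 28.04/29.1000 = 0.9636.

0.9636


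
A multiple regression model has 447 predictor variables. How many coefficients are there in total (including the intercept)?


Including the intercept, the model has 447 predictor coefficients + 1 intercept.
Total = 448.

448


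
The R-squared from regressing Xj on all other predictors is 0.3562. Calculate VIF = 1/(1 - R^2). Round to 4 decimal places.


Using VIF = 1/(1 - R^2_j):
1 - 0.3562 = 0.6438.
VIF = 1.5533.

1.5533


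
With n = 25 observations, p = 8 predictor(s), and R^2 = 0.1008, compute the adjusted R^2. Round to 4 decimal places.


Plug in: Adj R^2 = 1 - (1 - 0.1008) * 24/16.
= 1 - 0.8992 * 24/16
= 1 - 21.5808 / 16
= 1 - 1.3488 = -0.3488.

-0.3488


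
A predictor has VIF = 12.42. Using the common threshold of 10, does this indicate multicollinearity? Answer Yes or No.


The threshold is 10.
VIF = 12.42 is >= 10.
Multicollinearity indication: Yes.

Yes


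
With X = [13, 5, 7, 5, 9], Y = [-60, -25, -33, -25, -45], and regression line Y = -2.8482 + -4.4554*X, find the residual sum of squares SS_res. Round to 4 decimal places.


Compute predicted values, then residuals = yi - yhat_i.
Residuals: [0.7684, 0.1252, 1.0360, 0.1252, -2.0532].
SSres = sum(residual^2) = 5.9107.

5.9107


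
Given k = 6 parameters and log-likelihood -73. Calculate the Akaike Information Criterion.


AIC = 2*6 - 2*(-73).
= 12 + 146 = 158.

158


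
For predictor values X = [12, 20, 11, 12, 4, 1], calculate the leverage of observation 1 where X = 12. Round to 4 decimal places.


Compute xbar = 10.0000 with n = 6 observations.
SXX = 226.0000.
Leverage = 1/6 + (12 - 10.0000)^2/226.0000 = 0.1844.

0.1844


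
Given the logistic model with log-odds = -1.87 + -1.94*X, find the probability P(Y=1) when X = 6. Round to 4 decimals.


Compute z = -1.87 + (-1.94)(6) = -13.5100.
exp(-z) = 736747.1262.
P = 1/(1 + 736747.1262) = 0.0000.

0.0000


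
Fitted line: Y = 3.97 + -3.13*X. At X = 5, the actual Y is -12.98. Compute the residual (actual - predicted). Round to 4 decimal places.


Compute yhat = 3.97 + (-3.13)(5) = -11.6800.
Residual = actual - predicted = -12.98 - -11.6800 = -1.3000.

-1.3000


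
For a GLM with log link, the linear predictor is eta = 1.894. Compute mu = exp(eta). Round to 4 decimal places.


The inverse log link gives:
mu = exp(1.894) = 6.6459.

6.6459


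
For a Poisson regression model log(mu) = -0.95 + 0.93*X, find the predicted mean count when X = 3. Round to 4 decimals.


Compute eta = -0.95 + 0.93 * 3 = 1.8400.
Apply inverse link: mu = e^1.8400 = 6.2965.

6.2965


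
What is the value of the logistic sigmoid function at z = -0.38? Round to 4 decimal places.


First, exp(0.3800) = 1.4623.
Then sigma(z) = 1/(1 + 1.4623) = 0.4061.

0.4061


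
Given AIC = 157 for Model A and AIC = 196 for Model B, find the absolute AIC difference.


Absolute difference = |157 - 196| = 39.
The model with lower AIC (A) is preferred.

39


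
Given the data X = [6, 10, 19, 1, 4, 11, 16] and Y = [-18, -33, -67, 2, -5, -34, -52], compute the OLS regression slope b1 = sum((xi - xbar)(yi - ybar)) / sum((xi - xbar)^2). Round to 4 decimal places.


Calculate xbar = 9.5714, ybar = -29.5714.
S_xx = 249.7143, S_xy = -953.7143.
Using b1 = S_xy / S_xx = -953.7143 / 249.7143, we get b1 = -3.8192.

-3.8192


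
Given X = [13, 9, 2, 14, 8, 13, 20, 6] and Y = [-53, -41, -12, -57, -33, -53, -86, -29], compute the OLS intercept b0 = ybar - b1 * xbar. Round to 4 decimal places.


Compute b1 = -3.9815 from the OLS formula.
With xbar = 10.6250 and ybar = -45.5000, the intercept is:
b0 = -45.5000 - -3.9815 * 10.6250 = -3.1969.

-3.1969


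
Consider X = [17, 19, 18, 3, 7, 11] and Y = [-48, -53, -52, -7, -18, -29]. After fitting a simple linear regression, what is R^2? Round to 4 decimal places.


Fit the OLS line: b0 = 2.4780, b1 = -2.9582.
SSres = 3.6241.
SStot = 1889.5000.
R^2 = 1 - 3.6241/1889.5000 = 0.9981.

0.9981


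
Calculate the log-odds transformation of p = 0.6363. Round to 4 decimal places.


The odds are p/(1-p) = 0.6363 / 0.3637 = 1.7495.
logit(p) = ln(1.7495) = 0.5593.

0.5593


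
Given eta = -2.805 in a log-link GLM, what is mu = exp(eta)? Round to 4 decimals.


Apply the inverse link:
mu = e^-2.805 = 0.0605.

0.0605


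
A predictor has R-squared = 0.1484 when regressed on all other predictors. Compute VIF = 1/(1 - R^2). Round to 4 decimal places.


VIF = 1 / (1 - 0.1484).
= 1 / 0.8516 = 1.1743.

1.1743


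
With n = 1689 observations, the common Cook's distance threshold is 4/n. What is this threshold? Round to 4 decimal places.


The threshold is 4/n.
4/1689 = 0.0024.

0.0024


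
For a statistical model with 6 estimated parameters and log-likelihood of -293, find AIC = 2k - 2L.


Compute:
2k = 2*6 = 12.
-2*loglik = -2*(-293) = 586.
AIC = 12 + 586 = 598.

598


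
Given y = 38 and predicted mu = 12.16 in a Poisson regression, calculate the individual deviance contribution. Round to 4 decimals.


y/mu = 38/12.16 = 3.125000 (approx.), and ln(38/12.16) = 1.139434.
y * ln(y/mu) = 38 * 1.139434 = 43.298492.
y - mu = 25.84.
D = 2 * (43.298492 - 25.84) = 34.916984, which rounds to 34.9170.

34.9170


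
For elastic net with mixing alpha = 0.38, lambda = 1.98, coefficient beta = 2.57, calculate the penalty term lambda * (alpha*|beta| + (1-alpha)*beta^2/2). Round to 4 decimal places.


L1 component = 0.38 * |2.57| = 0.9766.
L2 component = 0.62 * 2.57^2 / 2 = 2.0475.
Penalty = 1.98 * (0.9766 + 2.0475) = 1.98 * 3.0241 = 5.9878.

5.9878


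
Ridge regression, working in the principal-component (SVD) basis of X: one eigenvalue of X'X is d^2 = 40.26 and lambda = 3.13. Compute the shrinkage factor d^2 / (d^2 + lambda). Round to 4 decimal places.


Compute the denominator: 40.26 + 3.13 = 43.3900.
Shrinkage factor = 40.26 / 43.3900 = 0.9279.

0.9279


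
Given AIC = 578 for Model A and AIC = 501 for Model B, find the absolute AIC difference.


|AIC_A - AIC_B| = |578 - 501| = 77.
Model B is preferred (lower AIC).

77


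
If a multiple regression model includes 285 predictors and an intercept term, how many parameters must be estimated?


Including the intercept, the model has 285 predictor coefficients + 1 intercept.
Total = 286.

286


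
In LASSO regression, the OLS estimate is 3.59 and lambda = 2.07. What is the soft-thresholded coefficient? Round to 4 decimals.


Absolute value: |3.59| = 3.59.
Compare to lambda = 2.07.
Since |beta| > lambda, coefficient = sign(beta)*(|beta| - lambda) = 1.5200.

1.5200


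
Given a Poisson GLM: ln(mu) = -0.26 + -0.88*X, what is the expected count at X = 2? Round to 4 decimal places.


eta = -0.26 + -0.88 * 2 = -2.0200.
mu = exp(-2.0200) = 0.1327.

0.1327


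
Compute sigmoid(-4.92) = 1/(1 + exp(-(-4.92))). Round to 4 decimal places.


Compute exp(4.9200) = 137.0026.
Sigmoid = 1 / (1 + 137.0026) = 1 / 138.0026 = 0.0072.

0.0072


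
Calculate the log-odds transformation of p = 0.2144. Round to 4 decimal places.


The odds are p/(1-p) = 0.2144 / 0.7856 = 0.2729.
logit(p) = ln(0.2729) = -1.2986.

-1.2986


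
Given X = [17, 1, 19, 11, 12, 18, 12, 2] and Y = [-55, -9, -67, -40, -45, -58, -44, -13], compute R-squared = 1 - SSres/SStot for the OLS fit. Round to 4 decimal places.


The fitted line is Y = -6.9273 + -2.9955*X.
SSres = 32.8682, SStot = 2993.8750.
R^2 = 1 - SSres/SStot = 0.9890.

0.9890


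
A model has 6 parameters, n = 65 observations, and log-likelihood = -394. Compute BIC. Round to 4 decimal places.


Compute k*ln(n) = 6*ln(65) = 6*4.174387 = 25.046322.
Then -2*loglik = 788.
BIC = 25.046322 + 788 = 813.046322, which rounds to 813.0463.

813.0463


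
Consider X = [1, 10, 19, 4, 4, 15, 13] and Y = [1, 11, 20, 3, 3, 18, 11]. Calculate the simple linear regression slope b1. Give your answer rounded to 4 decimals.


First compute the means: xbar = 9.4286, ybar = 9.5714.
Then S_xx = sum((xi - xbar)^2) = 265.7143.
S_xy = sum((xi - xbar)(yi - ybar)) = 296.2857.
b1 = S_xy / S_xx = 296.2857 / 265.7143 = 1.1151.

1.1151


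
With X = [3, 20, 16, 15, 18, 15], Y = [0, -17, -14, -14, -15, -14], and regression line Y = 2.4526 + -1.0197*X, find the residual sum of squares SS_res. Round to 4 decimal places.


For each point, residual = actual - predicted.
Residuals: [0.6065, 0.9414, -0.1374, -1.1571, 0.9020, -1.1571].
Sum of squared residuals = 4.7643.

4.7643


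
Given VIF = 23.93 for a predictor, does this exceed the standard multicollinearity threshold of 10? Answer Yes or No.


The threshold is 10.
VIF = 23.93 is >= 10.
Multicollinearity indication: Yes.

Yes


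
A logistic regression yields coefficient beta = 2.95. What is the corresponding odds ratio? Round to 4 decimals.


Odds ratio = exp(beta) = exp(2.95).
= 19.1060.

19.1060


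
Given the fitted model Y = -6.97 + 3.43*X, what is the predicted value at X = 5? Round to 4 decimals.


Substitute X = 5 into the equation:
Y = -6.97 + 3.43 * 5 = -6.97 + 17.1500 = 10.1800.

10.1800


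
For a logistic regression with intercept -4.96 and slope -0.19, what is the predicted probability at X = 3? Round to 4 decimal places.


z = -4.96 + -0.19 * 3 = -5.5300.
Sigmoid: P = 1 / (1 + exp(5.5300)) = 0.0040.

0.0040


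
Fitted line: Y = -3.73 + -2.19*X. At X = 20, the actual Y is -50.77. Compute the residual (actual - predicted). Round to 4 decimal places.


Fitted value at X = 20 is yhat = -3.73 + -2.19*20 = -47.5300.
Residual = -50.77 - -47.5300 = -3.2400.

-3.2400


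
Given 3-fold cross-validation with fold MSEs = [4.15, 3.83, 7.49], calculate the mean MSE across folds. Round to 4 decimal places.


Sum of fold MSEs = 15.4700.
Average = 15.4700 / 3 = 5.1567.

5.1567


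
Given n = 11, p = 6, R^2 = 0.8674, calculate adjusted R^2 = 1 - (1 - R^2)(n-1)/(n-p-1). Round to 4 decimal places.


Plug in: Adj R^2 = 1 - (1 - 0.8674) * 10/4.
= 1 - 0.1326 * 10/4
= 1 - 1.3260 / 4
= 1 - 0.3315 = 0.6685.

0.6685


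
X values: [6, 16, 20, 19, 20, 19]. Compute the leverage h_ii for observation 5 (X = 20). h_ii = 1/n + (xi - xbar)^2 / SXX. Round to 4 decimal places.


n = 6, xbar = 16.6667.
SXX = sum((xi - xbar)^2) = 147.3333.
h = 1/6 + (20 - 16.6667)^2 / 147.3333 = 0.2421.

0.2421


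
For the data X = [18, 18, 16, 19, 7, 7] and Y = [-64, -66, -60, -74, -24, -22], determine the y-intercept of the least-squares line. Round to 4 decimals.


First find the slope: b1 = -4.0063.
Means: xbar = 14.1667, ybar = -51.6667.
b0 = ybar - b1 * xbar = -51.6667 - -4.0063 * 14.1667 = 5.0892.

5.0892


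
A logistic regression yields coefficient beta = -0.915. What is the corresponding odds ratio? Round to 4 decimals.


exp(-0.915) = 0.4005.
So the odds ratio is 0.4005.

0.4005


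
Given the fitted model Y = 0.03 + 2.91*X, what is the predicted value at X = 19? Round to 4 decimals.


Plug X = 19 into Y = 0.03 + 2.91*X:
Y = 0.03 + 55.2900 = 55.3200.

55.3200


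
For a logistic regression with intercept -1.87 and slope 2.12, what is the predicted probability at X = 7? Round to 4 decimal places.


Compute z = -1.87 + (2.12)(7) = 12.9700.
exp(-z) = 0.0000.
P = 1/(1 + 0.0000) = 1.0000.

1.0000


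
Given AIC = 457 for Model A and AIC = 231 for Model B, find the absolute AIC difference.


|AIC_A - AIC_B| = |457 - 231| = 226.
Model B is preferred (lower AIC).

226


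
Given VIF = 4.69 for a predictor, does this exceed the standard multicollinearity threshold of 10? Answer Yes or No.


The threshold is 10.
VIF = 4.69 is < 10.
Multicollinearity indication: No.

No


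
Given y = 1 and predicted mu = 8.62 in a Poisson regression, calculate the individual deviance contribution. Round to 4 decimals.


y/mu = 1/8.62 = 0.116009 (approx.), and ln(1/8.62) = -2.154085.
y * ln(y/mu) = 1 * -2.154085 = -2.154085.
y - mu = -7.62.
D = 2 * (-2.154085 - -7.62) = 10.931830, which rounds to 10.9318.

10.9318


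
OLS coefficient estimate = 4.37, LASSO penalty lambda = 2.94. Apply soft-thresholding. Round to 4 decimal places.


Absolute value: |4.37| = 4.37.
Compare to lambda = 2.94.
Since |beta| > lambda, coefficient = sign(beta)*(|beta| - lambda) = 1.4300.

1.4300


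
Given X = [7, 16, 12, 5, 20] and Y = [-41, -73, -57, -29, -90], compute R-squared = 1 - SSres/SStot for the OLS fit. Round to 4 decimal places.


After computing the OLS fit (b0=-10.9351, b1=-3.9221):
SSres = 11.0649, SStot = 2380.0000.
R^2 = 1 - 11.0649/2380.0000 = 0.9954.

0.9954


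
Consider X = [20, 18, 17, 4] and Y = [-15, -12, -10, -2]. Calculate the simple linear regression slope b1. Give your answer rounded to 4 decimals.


The sample means are xbar = 14.7500 and ybar = -9.7500.
Compute S_xx = 158.7500 and S_xy = -118.7500.
Slope b1 = S_xy / S_xx = -118.7500 / 158.7500 = -0.7480.

-0.7480


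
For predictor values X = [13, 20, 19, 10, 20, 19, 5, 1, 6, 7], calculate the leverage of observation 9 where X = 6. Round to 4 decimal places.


Compute xbar = 12.0000 with n = 10 observations.
SXX = 462.0000.
Leverage = 1/10 + (6 - 12.0000)^2/462.0000 = 0.1779.

0.1779


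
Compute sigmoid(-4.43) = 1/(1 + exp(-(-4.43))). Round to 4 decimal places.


First, exp(4.4300) = 83.9314.
Then sigma(z) = 1/(1 + 83.9314) = 0.0118.

0.0118


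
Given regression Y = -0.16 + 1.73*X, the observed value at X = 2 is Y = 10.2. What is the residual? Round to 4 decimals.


Fitted value at X = 2 is yhat = -0.16 + 1.73*2 = 3.3000.
Residual = 10.2 - 3.3000 = 6.9000.

6.9000


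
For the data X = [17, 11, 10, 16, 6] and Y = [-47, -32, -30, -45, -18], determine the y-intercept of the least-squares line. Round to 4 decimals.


Compute b1 = -2.6220 from the OLS formula.
With xbar = 12.0000 and ybar = -34.4000, the intercept is:
b0 = -34.4000 - -2.6220 * 12.0000 = -2.9366.

-2.9366


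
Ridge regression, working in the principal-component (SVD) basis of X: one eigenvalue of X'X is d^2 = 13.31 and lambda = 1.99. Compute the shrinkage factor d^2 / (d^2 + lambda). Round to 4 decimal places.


d^2 + lambda = 13.31 + 1.99 = 15.3000.
Shrinkage factor = 13.31/15.3000 = 0.8699.

0.8699


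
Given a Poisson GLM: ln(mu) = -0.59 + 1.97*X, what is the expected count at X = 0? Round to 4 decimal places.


Compute eta = -0.59 + 1.97 * 0 = -0.5900.
Apply inverse link: mu = e^-0.5900 = 0.5543.

0.5543


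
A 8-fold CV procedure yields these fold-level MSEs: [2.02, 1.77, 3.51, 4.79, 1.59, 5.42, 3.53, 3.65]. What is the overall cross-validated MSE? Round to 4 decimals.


Total MSE across folds = 26.2800.
CV-MSE = 26.2800/8 = 3.2850.

3.2850


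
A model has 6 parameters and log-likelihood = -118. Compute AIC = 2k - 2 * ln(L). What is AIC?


Compute:
2k = 2*6 = 12.
-2*loglik = -2*(-118) = 236.
AIC = 12 + 236 = 248.

248


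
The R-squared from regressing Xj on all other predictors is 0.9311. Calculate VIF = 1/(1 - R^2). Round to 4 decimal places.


VIF = 1 / (1 - 0.9311).
= 1 / 0.0689 = 14.5138.

14.5138


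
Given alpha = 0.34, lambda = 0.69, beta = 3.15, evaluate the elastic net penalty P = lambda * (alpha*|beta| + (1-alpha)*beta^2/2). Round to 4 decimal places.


alpha * |beta| = 0.34 * 3.15 = 1.0710.
(1-alpha) * beta^2/2 = 0.66 * 9.9225/2 = 3.2744.
Total = 0.69 * (1.0710 + 3.2744) = 2.9983.

2.9983


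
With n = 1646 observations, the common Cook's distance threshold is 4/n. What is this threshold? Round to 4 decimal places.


The threshold is 4/n.
4/1646 = 0.0024.

0.0024


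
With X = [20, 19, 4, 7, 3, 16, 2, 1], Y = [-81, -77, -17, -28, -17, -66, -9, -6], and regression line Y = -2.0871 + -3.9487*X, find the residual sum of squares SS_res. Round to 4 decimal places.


For each point, residual = actual - predicted.
Residuals: [0.0611, 0.1124, 0.8819, 1.7280, -3.0668, -0.7337, 0.9845, 0.0358].
Sum of squared residuals = 14.6942.

14.6942


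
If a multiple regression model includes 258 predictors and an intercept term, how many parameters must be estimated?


Each predictor gets one coefficient, plus one intercept.
Total parameters = 258 + 1 = 259.

259


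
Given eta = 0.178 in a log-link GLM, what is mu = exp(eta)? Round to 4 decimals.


The inverse log link gives:
mu = exp(0.178) = 1.1948.

1.1948


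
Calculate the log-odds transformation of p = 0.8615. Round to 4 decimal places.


1 - p = 0.1385.
p/(1-p) = 6.2202.
logit = ln(6.2202) = 1.8278.

1.8278


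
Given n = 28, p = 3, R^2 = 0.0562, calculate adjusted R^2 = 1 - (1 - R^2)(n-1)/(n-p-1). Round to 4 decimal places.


Using the formula:
(1 - 0.0562) = 0.9438.
Multiply by 27/24: 0.9438 * 27 = 25.4826, then 25.4826 / 24 = 1.0618.
Adj R^2 = 1 - 1.0618 = -0.0618.

-0.0618


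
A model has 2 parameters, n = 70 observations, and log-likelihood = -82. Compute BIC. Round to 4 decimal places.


Compute k*ln(n) = 2*ln(70) = 2*4.248495 = 8.496990.
Then -2*loglik = 164.
BIC = 8.496990 + 164 = 172.496990, which rounds to 172.4970.

172.4970


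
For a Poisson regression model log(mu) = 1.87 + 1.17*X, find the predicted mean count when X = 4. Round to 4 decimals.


eta = 1.87 + 1.17 * 4 = 6.5500.
mu = exp(6.5500) = 699.2442.

699.2442


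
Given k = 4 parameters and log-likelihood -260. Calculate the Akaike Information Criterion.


AIC = 2k - 2*loglik = 2(4) - 2(-260).
= 8 + 520 = 528.

528


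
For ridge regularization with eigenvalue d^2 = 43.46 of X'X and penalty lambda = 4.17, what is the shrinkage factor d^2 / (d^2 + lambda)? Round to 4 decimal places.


Denominator = d^2 + lambda = 43.46 + 4.17 = 47.6300.
Shrinkage = 43.46 / 47.6300 = 0.9125.

0.9125


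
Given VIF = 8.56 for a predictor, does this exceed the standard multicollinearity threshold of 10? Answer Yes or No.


Compare VIF = 8.56 to the threshold of 10.
8.56 < 10, so the answer is No.

No


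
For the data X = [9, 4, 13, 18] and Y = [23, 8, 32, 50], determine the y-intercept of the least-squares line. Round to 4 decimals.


Compute b1 = 2.9434 from the OLS formula.
With xbar = 11.0000 and ybar = 28.2500, the intercept is:
b0 = 28.2500 - 2.9434 * 11.0000 = -4.1274.

-4.1274


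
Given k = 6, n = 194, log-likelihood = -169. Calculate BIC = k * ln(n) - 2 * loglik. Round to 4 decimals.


Compute k*ln(n) = 6*ln(194) = 6*5.267858 = 31.607148.
Then -2*loglik = 338.
BIC = 31.607148 + 338 = 369.607148, which rounds to 369.6071.

369.6071


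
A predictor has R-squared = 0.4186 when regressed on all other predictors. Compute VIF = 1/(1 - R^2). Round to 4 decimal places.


Using VIF = 1/(1 - R^2_j):
1 - 0.4186 = 0.5814.
VIF = 1.7200.

1.7200


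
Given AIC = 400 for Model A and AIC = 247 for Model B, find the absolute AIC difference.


Compute |400 - 247| = 153.
Model B has the smaller AIC.

153


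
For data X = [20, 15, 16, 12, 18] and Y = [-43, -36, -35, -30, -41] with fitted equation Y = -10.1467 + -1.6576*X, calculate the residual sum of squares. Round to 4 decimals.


Predicted values from Y = -10.1467 + -1.6576*X.
Residuals: [0.2987, -0.9893, 1.6683, 0.0379, -1.0165].
SSres = 4.8859.

4.8859


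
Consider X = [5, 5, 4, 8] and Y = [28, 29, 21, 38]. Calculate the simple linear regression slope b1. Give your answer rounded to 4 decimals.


The sample means are xbar = 5.5000 and ybar = 29.0000.
Compute S_xx = 9.0000 and S_xy = 35.0000.
Slope b1 = S_xy / S_xx = 35.0000 / 9.0000 = 3.8889.

3.8889


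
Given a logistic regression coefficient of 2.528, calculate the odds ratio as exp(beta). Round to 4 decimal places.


Odds ratio = exp(beta) = exp(2.528).
= 12.5284.

12.5284


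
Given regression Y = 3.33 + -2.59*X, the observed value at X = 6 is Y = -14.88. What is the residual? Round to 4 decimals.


Compute yhat = 3.33 + (-2.59)(6) = -12.2100.
Residual = actual - predicted = -14.88 - -12.2100 = -2.6700.

-2.6700


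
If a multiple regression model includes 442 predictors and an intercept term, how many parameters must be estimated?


Each predictor gets one coefficient, plus one intercept.
Total parameters = 442 + 1 = 443.

443


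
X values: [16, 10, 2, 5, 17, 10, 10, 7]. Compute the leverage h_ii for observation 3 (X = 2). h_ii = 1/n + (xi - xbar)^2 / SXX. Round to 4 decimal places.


n = 8, xbar = 9.6250.
SXX = sum((xi - xbar)^2) = 181.8750.
h = 1/8 + (2 - 9.6250)^2 / 181.8750 = 0.4447.

0.4447


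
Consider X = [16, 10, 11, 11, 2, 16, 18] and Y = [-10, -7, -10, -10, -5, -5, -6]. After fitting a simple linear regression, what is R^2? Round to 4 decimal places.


Fit the OLS line: b0 = -6.7438, b1 = -0.0690.
SSres = 32.8867.
SStot = 33.7143.
R^2 = 1 - 32.8867/33.7143 = 0.0245.

0.0245


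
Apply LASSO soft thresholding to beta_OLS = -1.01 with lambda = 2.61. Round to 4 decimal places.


Absolute value: |-1.01| = 1.01.
Compare to lambda = 2.61.
Since |beta| <= lambda, the coefficient is set to 0.

0.0000


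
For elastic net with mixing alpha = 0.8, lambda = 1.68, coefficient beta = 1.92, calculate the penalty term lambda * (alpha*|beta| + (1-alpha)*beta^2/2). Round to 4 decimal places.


alpha * |beta| = 0.8 * 1.92 = 1.5360.
(1-alpha) * beta^2/2 = 0.2 * 3.6864/2 = 0.3686.
Total = 1.68 * (1.5360 + 0.3686) = 3.1998.

3.1998


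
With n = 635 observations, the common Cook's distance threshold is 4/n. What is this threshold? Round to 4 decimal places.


Using the rule of thumb:
Threshold = 4 / 635 = 0.0063.

0.0063


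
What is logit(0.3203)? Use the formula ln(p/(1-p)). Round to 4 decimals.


1 - p = 0.6797.
p/(1-p) = 0.4712.
logit = ln(0.4712) = -0.7524.

-0.7524


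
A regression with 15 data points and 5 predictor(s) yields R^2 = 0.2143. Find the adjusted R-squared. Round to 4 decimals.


Plug in: Adj R^2 = 1 - (1 - 0.2143) * 14/9.
= 1 - 0.7857 * 14/9
= 1 - 10.9998 / 9
= 1 - 1.2222 = -0.2222.

-0.2222


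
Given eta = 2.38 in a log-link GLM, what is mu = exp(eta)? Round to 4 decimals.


Apply the inverse link:
mu = e^2.38 = 10.8049.

10.8049


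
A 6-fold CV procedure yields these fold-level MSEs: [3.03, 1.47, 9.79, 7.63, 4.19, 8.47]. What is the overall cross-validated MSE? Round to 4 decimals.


Add all fold MSEs: 34.5800.
Divide by k = 6: 34.5800/6 = 5.7633.

5.7633


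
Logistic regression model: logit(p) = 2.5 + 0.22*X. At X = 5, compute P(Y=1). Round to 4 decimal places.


Linear predictor: z = 2.5 + 0.22 * 5 = 3.6000.
P = 1/(1 + exp(-3.6000)) = 1/(1 + 0.0273) = 0.9734.

0.9734


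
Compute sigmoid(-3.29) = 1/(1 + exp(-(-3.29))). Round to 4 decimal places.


Compute exp(3.2900) = 26.8429.
Sigmoid = 1 / (1 + 26.8429) = 1 / 27.8429 = 0.0359.

0.0359


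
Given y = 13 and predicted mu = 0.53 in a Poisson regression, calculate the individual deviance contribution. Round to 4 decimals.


First: ln(13/0.53) = 3.199828.
Then: 13 * 3.199828 = 41.597764.
y - mu = 13 - 0.53 = 12.47.
D = 2(41.597764 - 12.47) = 58.255528, which rounds to 58.2555.

58.2555


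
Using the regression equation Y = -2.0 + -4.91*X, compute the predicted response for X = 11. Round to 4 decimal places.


Predicted value:
Y = -2.0 + (-4.91)(11) = -2.0 + -54.0100 = -56.0100.

-56.0100


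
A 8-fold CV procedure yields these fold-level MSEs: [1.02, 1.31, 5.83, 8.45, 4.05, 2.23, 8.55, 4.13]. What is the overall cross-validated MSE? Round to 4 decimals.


Total MSE across folds = 35.5700.
CV-MSE = 35.5700/8 = 4.4463.

4.4463


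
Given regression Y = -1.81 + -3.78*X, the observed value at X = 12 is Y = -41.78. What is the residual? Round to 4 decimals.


Compute yhat = -1.81 + (-3.78)(12) = -47.1700.
Residual = actual - predicted = -41.78 - -47.1700 = 5.3900.

5.3900


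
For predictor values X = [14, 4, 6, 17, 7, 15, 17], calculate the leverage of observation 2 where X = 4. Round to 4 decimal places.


Compute xbar = 11.4286 with n = 7 observations.
SXX = 185.7143.
Leverage = 1/7 + (4 - 11.4286)^2/185.7143 = 0.4400.

0.4400


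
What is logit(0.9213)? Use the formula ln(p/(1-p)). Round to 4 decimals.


Compute the odds: 0.9213/0.0787 = 11.7065.
Take the natural log: ln(11.7065) = 2.4601.

2.4601


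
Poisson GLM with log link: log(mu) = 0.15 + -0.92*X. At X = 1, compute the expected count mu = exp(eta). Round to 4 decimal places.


Linear predictor: eta = 0.15 + (-0.92)(1) = -0.7700.
Expected count: mu = exp(-0.7700) = 0.4630.

0.4630


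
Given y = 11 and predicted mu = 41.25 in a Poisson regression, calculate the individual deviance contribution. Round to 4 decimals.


First: ln(11/41.25) = -1.321756.
Then: 11 * -1.321756 = -14.539316.
y - mu = 11 - 41.25 = -30.25.
D = 2(-14.539316 - -30.25) = 31.421368, which rounds to 31.4214.

31.4214


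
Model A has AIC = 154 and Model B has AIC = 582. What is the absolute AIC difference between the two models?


Compute |154 - 582| = 428.
Model A has the smaller AIC.

428


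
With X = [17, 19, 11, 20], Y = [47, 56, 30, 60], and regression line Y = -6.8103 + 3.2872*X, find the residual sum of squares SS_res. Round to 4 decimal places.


For each point, residual = actual - predicted.
Residuals: [-2.0721, 0.3535, 0.6511, 1.0663].
Sum of squared residuals = 5.9795.

5.9795


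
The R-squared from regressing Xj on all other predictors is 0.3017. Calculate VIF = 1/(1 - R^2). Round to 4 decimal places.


Denominator: 1 - 0.3017 = 0.6983.
VIF = 1 / 0.6983 = 1.4320.

1.4320


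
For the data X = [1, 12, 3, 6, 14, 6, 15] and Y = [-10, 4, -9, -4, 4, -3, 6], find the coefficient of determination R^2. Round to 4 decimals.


After computing the OLS fit (b0=-11.1867, b1=1.1633):
SSres = 5.9820, SStot = 253.4286.
R^2 = 1 - 5.9820/253.4286 = 0.9764.

0.9764


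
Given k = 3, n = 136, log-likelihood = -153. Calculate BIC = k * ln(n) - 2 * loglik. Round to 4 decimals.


ln(136) = 4.912655.
k * ln(n) = 3 * 4.912655 = 14.737965.
-2L = 306.
BIC = 14.737965 + 306 = 320.737965, which rounds to 320.7380.

320.7380


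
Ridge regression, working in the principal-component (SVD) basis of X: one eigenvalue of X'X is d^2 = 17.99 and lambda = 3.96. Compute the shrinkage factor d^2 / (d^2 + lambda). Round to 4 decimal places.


Denominator = d^2 + lambda = 17.99 + 3.96 = 21.9500.
Shrinkage = 17.99 / 21.9500 = 0.8196.

0.8196


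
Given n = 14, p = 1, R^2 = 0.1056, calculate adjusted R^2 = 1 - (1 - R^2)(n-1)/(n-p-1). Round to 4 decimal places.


Adjusted R^2 = 1 - (1 - R^2) * (n-1)/(n-p-1).
(1 - R^2) = 0.8944.
(n-1)/(n-p-1) = 13/12.
(1 - R^2) * (n-1) = 0.8944 * 13 = 11.6272.
Divide by (n-p-1): 11.6272 / 12 = 0.9689.
Adj R^2 = 1 - 0.9689 = 0.0311.

0.0311


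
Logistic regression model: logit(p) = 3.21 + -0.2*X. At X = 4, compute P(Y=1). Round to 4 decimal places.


z = 3.21 + -0.2 * 4 = 2.4100.
Sigmoid: P = 1 / (1 + exp(-2.4100)) = 0.9176.

0.9176


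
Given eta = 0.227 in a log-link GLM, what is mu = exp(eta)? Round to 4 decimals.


The inverse log link gives:
mu = exp(0.227) = 1.2548.

1.2548


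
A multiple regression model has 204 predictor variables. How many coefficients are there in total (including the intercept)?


Including the intercept, the model has 204 predictor coefficients + 1 intercept.
Total = 205.

205


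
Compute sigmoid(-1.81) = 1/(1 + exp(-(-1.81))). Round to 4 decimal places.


exp(1.8100) = 6.1104.
1 + exp(-z) = 7.1104.
sigmoid = 1/7.1104 = 0.1406.

0.1406


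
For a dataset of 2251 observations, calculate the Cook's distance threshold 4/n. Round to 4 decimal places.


The threshold is 4/n.
4/2251 = 0.0018.

0.0018


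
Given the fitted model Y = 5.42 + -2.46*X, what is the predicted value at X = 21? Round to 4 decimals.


Substitute X = 21 into the equation:
Y = 5.42 + -2.46 * 21 = 5.42 + -51.6600 = -46.2400.

-46.2400


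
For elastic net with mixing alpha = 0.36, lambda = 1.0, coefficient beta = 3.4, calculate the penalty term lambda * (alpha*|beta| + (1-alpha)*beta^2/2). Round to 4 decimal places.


Compute:
L1 = 0.36 * 3.4 = 1.2240.
L2 = 0.64 * 3.4^2 / 2 = 3.6992.
Penalty = 1.0 * (1.2240 + 3.6992) = 4.9232.

4.9232


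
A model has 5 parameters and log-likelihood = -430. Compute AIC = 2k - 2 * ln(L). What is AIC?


Compute:
2k = 2*5 = 10.
-2*loglik = -2*(-430) = 860.
AIC = 10 + 860 = 870.

870


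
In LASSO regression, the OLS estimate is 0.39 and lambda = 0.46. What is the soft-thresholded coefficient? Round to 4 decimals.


Absolute value: |0.39| = 0.39.
Compare to lambda = 0.46.
Since |beta| <= lambda, the coefficient is set to 0.

0.0000


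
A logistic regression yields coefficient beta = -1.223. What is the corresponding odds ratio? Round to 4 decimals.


The odds ratio is computed as:
OR = e^(-1.223) = 0.2943.

0.2943


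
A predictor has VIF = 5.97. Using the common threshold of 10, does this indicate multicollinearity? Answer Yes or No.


Compare VIF = 5.97 to the threshold of 10.
5.97 < 10, so the answer is No.

No


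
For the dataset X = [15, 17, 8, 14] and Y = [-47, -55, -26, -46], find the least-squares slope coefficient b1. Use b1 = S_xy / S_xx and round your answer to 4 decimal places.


The sample means are xbar = 13.5000 and ybar = -43.5000.
Compute S_xx = 45.0000 and S_xy = -143.0000.
Slope b1 = S_xy / S_xx = -143.0000 / 45.0000 = -3.1778.

-3.1778


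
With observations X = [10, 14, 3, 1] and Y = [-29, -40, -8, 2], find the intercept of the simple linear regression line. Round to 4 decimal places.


First find the slope: b1 = -3.1545.
Means: xbar = 7.0000, ybar = -18.7500.
b0 = ybar - b1 * xbar = -18.7500 - -3.1545 * 7.0000 = 3.3318.

3.3318


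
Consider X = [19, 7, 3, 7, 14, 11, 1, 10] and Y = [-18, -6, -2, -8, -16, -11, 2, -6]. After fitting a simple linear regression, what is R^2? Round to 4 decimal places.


After computing the OLS fit (b0=1.8582, b1=-1.1092):
SSres = 24.0347, SStot = 316.8750.
R^2 = 1 - 24.0347/316.8750 = 0.9242.

0.9242


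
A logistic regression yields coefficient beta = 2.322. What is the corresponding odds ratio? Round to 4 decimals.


The odds ratio is computed as:
OR = e^(2.322) = 10.1960.

10.1960


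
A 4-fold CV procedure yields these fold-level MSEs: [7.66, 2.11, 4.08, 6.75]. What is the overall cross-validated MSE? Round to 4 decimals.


Add all fold MSEs: 20.6000.
Divide by k = 4: 20.6000/4 = 5.1500.

5.1500


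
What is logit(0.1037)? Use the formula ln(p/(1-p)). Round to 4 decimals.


1 - p = 0.8963.
p/(1-p) = 0.1157.
logit = ln(0.1157) = -2.1568.

-2.1568


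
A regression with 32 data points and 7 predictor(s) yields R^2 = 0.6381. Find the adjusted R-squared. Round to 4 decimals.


Using the formula:
(1 - 0.6381) = 0.3619.
Multiply by 31/24: 0.3619 * 31 = 11.2189, then 11.2189 / 24 = 0.4675.
Adj R^2 = 1 - 0.4675 = 0.5325.

0.5325


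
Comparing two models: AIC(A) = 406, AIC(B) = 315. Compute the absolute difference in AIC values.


|AIC_A - AIC_B| = |406 - 315| = 91.
Model B is preferred (lower AIC).

91


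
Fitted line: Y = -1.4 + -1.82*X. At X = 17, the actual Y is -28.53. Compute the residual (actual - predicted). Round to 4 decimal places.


Compute yhat = -1.4 + (-1.82)(17) = -32.3400.
Residual = actual - predicted = -28.53 - -32.3400 = 3.8100.

3.8100


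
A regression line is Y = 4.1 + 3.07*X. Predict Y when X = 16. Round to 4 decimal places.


Predicted value:
Y = 4.1 + (3.07)(16) = 4.1 + 49.1200 = 53.2200.

53.2200


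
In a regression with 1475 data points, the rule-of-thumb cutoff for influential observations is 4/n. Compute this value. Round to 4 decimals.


Cook's distance cutoff = 4/n = 4/1475.
= 0.0027.

0.0027


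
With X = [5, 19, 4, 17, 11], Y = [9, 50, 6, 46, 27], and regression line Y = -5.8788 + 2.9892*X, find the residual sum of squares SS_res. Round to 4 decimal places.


Compute predicted values, then residuals = yi - yhat_i.
Residuals: [-0.0672, -0.9160, -0.0780, 1.0624, -0.0024].
SSres = sum(residual^2) = 1.9784.

1.9784


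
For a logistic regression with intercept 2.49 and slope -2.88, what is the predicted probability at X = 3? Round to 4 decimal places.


Compute z = 2.49 + (-2.88)(3) = -6.1500.
exp(-z) = 468.7174.
P = 1/(1 + 468.7174) = 0.0021.

0.0021


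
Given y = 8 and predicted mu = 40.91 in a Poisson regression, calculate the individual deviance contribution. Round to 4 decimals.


Compute y*ln(y/mu) = 8*ln(8/40.91) = 8*-1.631933 = -13.055464.
y - mu = -32.91.
D = 2*(-13.055464 - (-32.91)) = 39.709072, which rounds to 39.7091.

39.7091


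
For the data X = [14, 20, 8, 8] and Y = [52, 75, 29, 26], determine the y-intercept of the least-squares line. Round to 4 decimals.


The slope is b1 = 3.9697.
Sample means are xbar = 12.5000 and ybar = 45.5000.
Intercept: b0 = 45.5000 - (3.9697)(12.5000) = -4.1212.

-4.1212


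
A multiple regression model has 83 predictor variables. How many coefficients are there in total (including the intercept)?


Including the intercept, the model has 83 predictor coefficients + 1 intercept.
Total = 84.

84


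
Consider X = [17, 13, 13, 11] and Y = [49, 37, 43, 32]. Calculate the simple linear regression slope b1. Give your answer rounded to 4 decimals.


Calculate xbar = 13.5000, ybar = 40.2500.
S_xx = 19.0000, S_xy = 51.5000.
Using b1 = S_xy / S_xx = 51.5000 / 19.0000, we get b1 = 2.7105.

2.7105


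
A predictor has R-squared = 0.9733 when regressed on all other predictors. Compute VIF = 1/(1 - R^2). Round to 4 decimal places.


Using VIF = 1/(1 - R^2_j):
1 - 0.9733 = 0.0267.
VIF = 37.4532.

37.4532


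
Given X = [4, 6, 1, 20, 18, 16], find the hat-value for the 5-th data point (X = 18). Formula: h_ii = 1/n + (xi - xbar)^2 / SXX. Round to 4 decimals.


n = 6, xbar = 10.8333.
SXX = sum((xi - xbar)^2) = 328.8333.
h = 1/6 + (18 - 10.8333)^2 / 328.8333 = 0.3229.

0.3229


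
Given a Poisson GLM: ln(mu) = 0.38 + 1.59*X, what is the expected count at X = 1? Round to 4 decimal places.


eta = 0.38 + 1.59 * 1 = 1.9700.
mu = exp(1.9700) = 7.1707.

7.1707


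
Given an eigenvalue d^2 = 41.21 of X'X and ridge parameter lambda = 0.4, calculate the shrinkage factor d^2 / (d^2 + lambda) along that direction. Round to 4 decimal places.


Compute the denominator: 41.21 + 0.4 = 41.6100.
Shrinkage factor = 41.21 / 41.6100 = 0.9904.

0.9904


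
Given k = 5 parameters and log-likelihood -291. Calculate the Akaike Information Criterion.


AIC = 2*5 - 2*(-291).
= 10 + 582 = 592.

592


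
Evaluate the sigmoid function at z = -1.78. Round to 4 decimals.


First, exp(1.7800) = 5.9299.
Then sigma(z) = 1/(1 + 5.9299) = 0.1443.

0.1443


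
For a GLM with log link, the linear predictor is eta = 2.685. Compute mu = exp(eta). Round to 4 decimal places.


Apply the inverse link:
mu = e^2.685 = 14.6582.

14.6582


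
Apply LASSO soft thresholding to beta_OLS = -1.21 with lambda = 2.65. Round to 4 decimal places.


Check: |-1.21| = 1.21 vs lambda = 2.65.
Since |beta| <= lambda, the coefficient is set to 0.
Soft-thresholded coefficient = 0.0000.

0.0000


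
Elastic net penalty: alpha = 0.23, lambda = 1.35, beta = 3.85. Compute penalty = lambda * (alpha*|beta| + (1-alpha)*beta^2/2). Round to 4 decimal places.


L1 component = 0.23 * |3.85| = 0.8855.
L2 component = 0.77 * 3.85^2 / 2 = 5.7067.
Penalty = 1.35 * (0.8855 + 5.7067) = 1.35 * 6.5922 = 8.8994.

8.8994


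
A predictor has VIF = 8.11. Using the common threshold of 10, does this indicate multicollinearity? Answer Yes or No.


The threshold is 10.
VIF = 8.11 is < 10.
Multicollinearity indication: No.

No


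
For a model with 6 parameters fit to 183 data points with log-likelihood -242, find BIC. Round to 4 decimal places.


k * ln(n) = 6 * ln(183) = 6 * 5.209486 = 31.256916.
-2 * loglik = -2 * (-242) = 484.
BIC = 31.256916 + 484 = 515.256916, which rounds to 515.2569.

515.2569


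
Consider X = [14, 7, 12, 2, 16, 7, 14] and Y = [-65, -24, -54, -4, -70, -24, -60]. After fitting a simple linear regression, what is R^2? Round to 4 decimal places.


The fitted line is Y = 8.3520 + -4.9926*X.
SSres = 41.7058, SStot = 3866.0000.
R^2 = 1 - SSres/SStot = 0.9892.

0.9892


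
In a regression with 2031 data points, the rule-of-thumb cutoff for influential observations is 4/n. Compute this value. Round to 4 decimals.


The threshold is 4/n.
4/2031 = 0.0020.

0.0020


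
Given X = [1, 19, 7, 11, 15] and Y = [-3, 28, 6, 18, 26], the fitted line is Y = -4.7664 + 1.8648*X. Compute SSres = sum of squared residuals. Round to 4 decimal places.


Predicted values from Y = -4.7664 + 1.8648*X.
Residuals: [-0.0984, -2.6648, -2.2872, 2.2536, 2.7944].
SSres = 25.2295.

25.2295


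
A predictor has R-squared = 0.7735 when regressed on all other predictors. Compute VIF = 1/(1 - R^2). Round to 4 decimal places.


Using VIF = 1/(1 - R^2_j):
1 - 0.7735 = 0.2265.
VIF = 4.4150.

4.4150


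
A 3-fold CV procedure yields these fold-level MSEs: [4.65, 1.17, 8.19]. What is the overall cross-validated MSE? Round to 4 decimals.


Total MSE across folds = 14.0100.
CV-MSE = 14.0100/3 = 4.6700.

4.6700


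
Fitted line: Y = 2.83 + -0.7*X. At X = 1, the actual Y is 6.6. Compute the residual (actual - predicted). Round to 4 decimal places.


Fitted value at X = 1 is yhat = 2.83 + -0.7*1 = 2.1300.
Residual = 6.6 - 2.1300 = 4.4700.

4.4700


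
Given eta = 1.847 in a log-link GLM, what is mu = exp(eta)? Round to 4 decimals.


Apply the inverse link:
mu = e^1.847 = 6.3408.

6.3408


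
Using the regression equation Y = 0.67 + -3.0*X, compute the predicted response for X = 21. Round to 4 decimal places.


Plug X = 21 into Y = 0.67 + -3.0*X:
Y = 0.67 + -63.0000 = -62.3300.

-62.3300


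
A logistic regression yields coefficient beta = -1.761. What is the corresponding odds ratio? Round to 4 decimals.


Odds ratio = exp(beta) = exp(-1.761).
= 0.1719.

0.1719


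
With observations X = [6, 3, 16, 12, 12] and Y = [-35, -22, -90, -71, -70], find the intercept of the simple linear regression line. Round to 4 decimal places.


Compute b1 = -5.3824 from the OLS formula.
With xbar = 9.8000 and ybar = -57.6000, the intercept is:
b0 = -57.6000 - -5.3824 * 9.8000 = -4.8529.

-4.8529


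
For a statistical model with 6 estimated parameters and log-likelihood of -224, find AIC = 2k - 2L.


AIC = 2k - 2*loglik = 2(6) - 2(-224).
= 12 + 448 = 460.

460


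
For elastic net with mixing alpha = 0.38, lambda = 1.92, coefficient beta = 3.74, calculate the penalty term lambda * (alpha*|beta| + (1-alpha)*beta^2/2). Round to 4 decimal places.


alpha * |beta| = 0.38 * 3.74 = 1.4212.
(1-alpha) * beta^2/2 = 0.62 * 13.9876/2 = 4.3362.
Total = 1.92 * (1.4212 + 4.3362) = 11.0541.

11.0541


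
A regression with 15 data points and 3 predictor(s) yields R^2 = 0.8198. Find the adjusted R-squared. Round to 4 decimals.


Using the formula:
(1 - 0.8198) = 0.1802.
Multiply by 14/11: 0.1802 * 14 = 2.5228, then 2.5228 / 11 = 0.2293.
Adj R^2 = 1 - 0.2293 = 0.7707.

0.7707


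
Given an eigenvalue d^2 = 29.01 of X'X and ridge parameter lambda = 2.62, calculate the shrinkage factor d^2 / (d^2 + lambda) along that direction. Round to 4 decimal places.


Compute the denominator: 29.01 + 2.62 = 31.6300.
Shrinkage factor = 29.01 / 31.6300 = 0.9172.

0.9172


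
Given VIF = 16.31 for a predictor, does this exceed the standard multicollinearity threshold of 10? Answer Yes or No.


Compare VIF = 16.31 to the threshold of 10.
16.31 >= 10, so the answer is Yes.

Yes


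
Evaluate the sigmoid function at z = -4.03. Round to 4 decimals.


Compute exp(4.0300) = 56.2609.
Sigmoid = 1 / (1 + 56.2609) = 1 / 57.2609 = 0.0175.

0.0175


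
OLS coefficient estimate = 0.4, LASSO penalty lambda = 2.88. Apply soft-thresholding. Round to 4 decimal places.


Check: |0.4| = 0.4 vs lambda = 2.88.
Since |beta| <= lambda, the coefficient is set to 0.
Soft-thresholded coefficient = 0.0000.

0.0000
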